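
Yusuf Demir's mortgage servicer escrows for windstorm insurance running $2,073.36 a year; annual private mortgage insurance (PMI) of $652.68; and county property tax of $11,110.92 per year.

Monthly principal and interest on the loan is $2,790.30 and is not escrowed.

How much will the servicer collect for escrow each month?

$1,153.08

Windstorm insurance: $2,073.36 per year
Private mortgage insurance (PMI): $652.68 per year
County property tax: $11,110.92 per year
Total per year = $2,073.36 + $652.68 + $11,110.92 = $13,836.96
Monthly = $13,836.96 ÷ 12 = $1,153.08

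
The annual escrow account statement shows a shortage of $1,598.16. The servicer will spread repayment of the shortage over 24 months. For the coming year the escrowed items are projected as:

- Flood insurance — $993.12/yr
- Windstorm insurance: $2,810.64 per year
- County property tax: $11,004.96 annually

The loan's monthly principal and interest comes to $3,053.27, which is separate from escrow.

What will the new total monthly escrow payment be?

Flood insurance — $993.12
Windstorm insurance — $2,810.64
County property tax — $11,004.96
Yearly total = $993.12 + $2,810.64 + $11,004.96 = $14,808.72
Base monthly escrow = $14,808.72 / 12 = $1,234.06
Shortage spread = $1,598.16 / 24 = $66.59/mo
New monthly escrow = $1,234.06 + $66.59 = $1,300.65

$1,300.65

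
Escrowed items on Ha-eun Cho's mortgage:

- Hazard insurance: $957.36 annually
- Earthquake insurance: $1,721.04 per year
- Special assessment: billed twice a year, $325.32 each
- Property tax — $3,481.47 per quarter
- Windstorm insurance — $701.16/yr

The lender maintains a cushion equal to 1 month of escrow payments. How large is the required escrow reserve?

$1,496.34

Hazard insurance: $957.36
Earthquake insurance: $1,721.04
Special assessment: $325.32 × 2 = $650.64
Property tax: $3,481.47 × 4 = $13,925.88
Windstorm insurance: $701.16
Annual escrow total = $957.36 + $1,721.04 + $650.64 + $13,925.88 + $701.16 = $17,956.08
Monthly = $17,956.08 ÷ 12 = $1,496.34
Reserve = 1 × $1,496.34 = $1,496.34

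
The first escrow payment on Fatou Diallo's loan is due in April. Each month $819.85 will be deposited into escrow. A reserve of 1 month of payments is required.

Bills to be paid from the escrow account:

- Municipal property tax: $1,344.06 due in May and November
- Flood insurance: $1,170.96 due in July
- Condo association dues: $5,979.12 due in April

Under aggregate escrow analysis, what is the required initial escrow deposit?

$6,503.33

Cushion = 1 × $819.85 = $819.85
Trial balance (start $0, +$819.85 each month, − disbursements):
  Apr: +$819.85 − $5,979.12 → -$5,159.27
  May: +$819.85 − $1,344.06 → -$5,683.48
  Jun: +$819.85 → -$4,863.63
  Jul: +$819.85 − $1,170.96 → -$5,214.74
  Aug: +$819.85 → -$4,394.89
  Sep: +$819.85 → -$3,575.04
  Oct: +$819.85 → -$2,755.19
  Nov: +$819.85 − $1,344.06 → -$3,279.40
  Dec: +$819.85 → -$2,459.55
  Jan: +$819.85 → -$1,639.70
  Feb: +$819.85 → -$819.85
  Mar: +$819.85 → $0.00
Lowest trial balance = -$5,683.48 (May)
Initial deposit = cushion − low point = $819.85 − (-$5,683.48) = $6,503.33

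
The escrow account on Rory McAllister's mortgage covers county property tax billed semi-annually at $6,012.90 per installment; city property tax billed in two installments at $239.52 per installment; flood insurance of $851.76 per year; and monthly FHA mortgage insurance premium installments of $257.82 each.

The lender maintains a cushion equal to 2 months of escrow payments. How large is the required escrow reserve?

County property tax = $6,012.90 × 2 = $12,025.80
City property tax = $239.52 × 2 = $479.04
Flood insurance = $851.76
FHA mortgage insurance premium = $257.82 × 12 = $3,093.84
Total annual escrow = $16,450.44
Monthly = $16,450.44 ÷ 12 = $1,370.87
Required cushion = 2 × $1,370.87 = $2,741.74

$2,741.74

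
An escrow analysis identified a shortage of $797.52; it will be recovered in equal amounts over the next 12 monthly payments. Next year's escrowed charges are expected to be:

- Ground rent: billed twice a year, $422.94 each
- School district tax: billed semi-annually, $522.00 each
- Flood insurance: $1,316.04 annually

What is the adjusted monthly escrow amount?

Ground rent = $422.94 × 2 = $845.88/yr
School district tax = $522.00 × 2 = $1,044.00/yr
Flood insurance = $1,316.04/yr
Annual escrow total = $845.88 + $1,044.00 + $1,316.04 = $3,205.92
Monthly escrow = $3,205.92 ÷ 12 = $267.16
Monthly shortage recovery: $797.52 / 12 = $66.46
Adjusted monthly = $267.16 + $66.46 = $333.62

$333.62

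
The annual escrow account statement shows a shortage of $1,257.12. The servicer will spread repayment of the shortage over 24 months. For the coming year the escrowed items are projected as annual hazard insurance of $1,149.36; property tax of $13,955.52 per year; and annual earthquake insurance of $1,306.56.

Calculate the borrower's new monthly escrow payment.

Hazard insurance: $1,149.36/yr
Property tax: $13,955.52/yr
Earthquake insurance: $1,306.56/yr
Total annual escrow = $16,411.44
Base monthly escrow = $16,411.44 ÷ 12 = $1,367.62
Shortage per month = $1,257.12 ÷ 24 = $52.38
New monthly escrow = $1,367.62 + $52.38 = $1,420.00

$1,420.00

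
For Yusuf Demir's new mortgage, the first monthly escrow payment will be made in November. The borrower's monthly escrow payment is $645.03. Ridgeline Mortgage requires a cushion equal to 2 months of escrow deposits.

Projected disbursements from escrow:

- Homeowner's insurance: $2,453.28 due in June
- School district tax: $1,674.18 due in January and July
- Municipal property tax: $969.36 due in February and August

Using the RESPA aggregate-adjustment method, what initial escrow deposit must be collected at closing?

Cushion = 2 × $645.03 = $1,290.06
Trial balance (start $0, +$645.03 each month, − disbursements):
  Nov: +$645.03 → $645.03
  Dec: +$645.03 → $1,290.06
  Jan: +$645.03 − $1,674.18 → $260.91
  Feb: +$645.03 − $969.36 → -$63.42
  Mar: +$645.03 → $581.61
  Apr: +$645.03 → $1,226.64
  May: +$645.03 → $1,871.67
  Jun: +$645.03 − $2,453.28 → $63.42
  Jul: +$645.03 − $1,674.18 → -$965.73
  Aug: +$645.03 − $969.36 → -$1,290.06
  Sep: +$645.03 → -$645.03
  Oct: +$645.03 → $0.00
Lowest trial balance = -$1,290.06 (Aug)
Initial deposit = cushion − low point = $1,290.06 − (-$1,290.06) = $2,580.12

$2,580.12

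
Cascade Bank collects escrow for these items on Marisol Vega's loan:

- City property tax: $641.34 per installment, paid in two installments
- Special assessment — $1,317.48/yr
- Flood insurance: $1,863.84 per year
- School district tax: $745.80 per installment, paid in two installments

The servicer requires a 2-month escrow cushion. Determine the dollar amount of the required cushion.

$992.60

City property tax: $641.34 × 2 = $1,282.68 per year
Special assessment: $1,317.48 per year
Flood insurance: $1,863.84 per year
School district tax: $745.80 × 2 = $1,491.60 per year
Annual escrow total = $1,282.68 + $1,317.48 + $1,863.84 + $1,491.60 = $5,955.60
Monthly = $5,955.60 ÷ 12 = $496.30
Reserve = 2 × $496.30 = $992.60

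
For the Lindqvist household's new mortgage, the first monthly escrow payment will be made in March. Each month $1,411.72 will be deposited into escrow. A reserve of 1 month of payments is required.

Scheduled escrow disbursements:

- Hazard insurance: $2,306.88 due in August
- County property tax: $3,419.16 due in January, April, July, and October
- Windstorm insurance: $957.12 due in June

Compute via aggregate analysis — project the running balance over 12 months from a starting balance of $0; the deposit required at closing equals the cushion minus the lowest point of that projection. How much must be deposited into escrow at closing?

$3,639.44

Cushion = 1 × $1,411.72 = $1,411.72
Trial balance (start $0, +$1,411.72 each month, − disbursements):
  Mar: +$1,411.72 → $1,411.72
  Apr: +$1,411.72 − $3,419.16 → -$595.72
  May: +$1,411.72 → $816.00
  Jun: +$1,411.72 − $957.12 → $1,270.60
  Jul: +$1,411.72 − $3,419.16 → -$736.84
  Aug: +$1,411.72 − $2,306.88 → -$1,632.00
  Sep: +$1,411.72 → -$220.28
  Oct: +$1,411.72 − $3,419.16 → -$2,227.72
  Nov: +$1,411.72 → -$816.00
  Dec: +$1,411.72 → $595.72
  Jan: +$1,411.72 − $3,419.16 → -$1,411.72
  Feb: +$1,411.72 → $0.00
Lowest trial balance = -$2,227.72 (Oct)
Initial deposit = cushion − low point = $1,411.72 − (-$2,227.72) = $3,639.44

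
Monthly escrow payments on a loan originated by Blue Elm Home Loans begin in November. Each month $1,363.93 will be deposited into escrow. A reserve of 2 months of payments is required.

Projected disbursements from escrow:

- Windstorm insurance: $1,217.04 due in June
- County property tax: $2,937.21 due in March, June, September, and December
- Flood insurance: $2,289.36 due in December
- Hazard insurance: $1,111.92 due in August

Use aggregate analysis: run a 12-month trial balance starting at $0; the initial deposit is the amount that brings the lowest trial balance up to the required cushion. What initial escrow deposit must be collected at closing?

Cushion = 2 × $1,363.93 = $2,727.86
Trial balance (start $0, +$1,363.93 each month, − disbursements):
  Nov: +$1,363.93 → $1,363.93
  Dec: +$1,363.93 − $5,226.57 → -$2,498.71
  Jan: +$1,363.93 → -$1,134.78
  Feb: +$1,363.93 → $229.15
  Mar: +$1,363.93 − $2,937.21 → -$1,344.13
  Apr: +$1,363.93 → $19.80
  May: +$1,363.93 → $1,383.73
  Jun: +$1,363.93 − $4,154.25 → -$1,406.59
  Jul: +$1,363.93 → -$42.66
  Aug: +$1,363.93 − $1,111.92 → $209.35
  Sep: +$1,363.93 − $2,937.21 → -$1,363.93
  Oct: +$1,363.93 → $0.00
Lowest trial balance = -$2,498.71 (Dec)
Initial deposit = cushion − low point = $2,727.86 − (-$2,498.71) = $5,226.57

$5,226.57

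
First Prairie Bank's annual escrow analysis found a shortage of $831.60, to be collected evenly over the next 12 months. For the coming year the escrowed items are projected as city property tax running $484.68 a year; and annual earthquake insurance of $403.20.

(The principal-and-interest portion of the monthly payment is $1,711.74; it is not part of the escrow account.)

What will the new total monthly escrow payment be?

$143.29

City property tax = $484.68
Earthquake insurance = $403.20
Total per year = $484.68 + $403.20 = $887.88
Monthly = $887.88 / 12 = $73.99
Shortage per month = $831.60 ÷ 12 = $69.30
New monthly escrow = $73.99 + $69.30 = $143.29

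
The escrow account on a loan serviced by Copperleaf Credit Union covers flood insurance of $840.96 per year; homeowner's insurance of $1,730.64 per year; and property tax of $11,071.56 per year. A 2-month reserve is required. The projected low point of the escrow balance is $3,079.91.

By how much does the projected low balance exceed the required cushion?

Flood insurance = $840.96
Homeowner's insurance = $1,730.64
Property tax = $11,071.56
Annual escrow total = $13,643.16
Per month = $13,643.16 ÷ 12 = $1,136.93
Required cushion = 2 × $1,136.93 = $2,273.86
Surplus = $3,079.91 − $2,273.86 = $806.05

$806.05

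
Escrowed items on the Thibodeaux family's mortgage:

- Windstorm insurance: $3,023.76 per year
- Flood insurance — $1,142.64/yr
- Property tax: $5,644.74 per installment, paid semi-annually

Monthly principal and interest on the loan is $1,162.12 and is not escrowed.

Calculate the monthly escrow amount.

Windstorm insurance = $3,023.76 annually
Flood insurance = $1,142.64 annually
Property tax = $5,644.74 × 2 = $11,289.48 annually
Annual escrow total = $15,455.88
Monthly escrow = $15,455.88 / 12 = $1,287.99

$1,287.99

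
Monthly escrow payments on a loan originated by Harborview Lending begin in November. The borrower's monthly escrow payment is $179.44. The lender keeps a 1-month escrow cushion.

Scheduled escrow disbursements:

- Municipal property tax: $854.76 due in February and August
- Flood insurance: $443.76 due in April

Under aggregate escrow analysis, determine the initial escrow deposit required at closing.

$538.32

Cushion = 1 × $179.44 = $179.44
Trial balance (start $0, +$179.44 each month, − disbursements):
  Nov: +$179.44 → $179.44
  Dec: +$179.44 → $358.88
  Jan: +$179.44 → $538.32
  Feb: +$179.44 − $854.76 → -$137.00
  Mar: +$179.44 → $42.44
  Apr: +$179.44 − $443.76 → -$221.88
  May: +$179.44 → -$42.44
  Jun: +$179.44 → $137.00
  Jul: +$179.44 → $316.44
  Aug: +$179.44 − $854.76 → -$358.88
  Sep: +$179.44 → -$179.44
  Oct: +$179.44 → $0.00
Lowest trial balance = -$358.88 (Aug)
Initial deposit = cushion − low point = $179.44 − (-$358.88) = $538.32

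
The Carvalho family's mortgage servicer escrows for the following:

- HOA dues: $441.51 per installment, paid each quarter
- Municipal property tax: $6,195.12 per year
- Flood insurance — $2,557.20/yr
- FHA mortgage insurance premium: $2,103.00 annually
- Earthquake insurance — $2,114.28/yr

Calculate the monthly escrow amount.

HOA dues — $441.51 × 4 = $1,766.04 per year
Municipal property tax — $6,195.12 per year
Flood insurance — $2,557.20 per year
FHA mortgage insurance premium — $2,103.00 per year
Earthquake insurance — $2,114.28 per year
Total per year = $1,766.04 + $6,195.12 + $2,557.20 + $2,103.00 + $2,114.28 = $14,735.64
Per month = $14,735.64 / 12 = $1,227.97

$1,227.97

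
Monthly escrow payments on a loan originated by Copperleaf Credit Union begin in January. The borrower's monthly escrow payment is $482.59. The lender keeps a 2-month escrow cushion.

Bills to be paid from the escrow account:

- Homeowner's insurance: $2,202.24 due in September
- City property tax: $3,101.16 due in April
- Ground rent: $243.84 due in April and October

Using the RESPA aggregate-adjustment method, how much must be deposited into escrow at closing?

Cushion = 2 × $482.59 = $965.18
Trial balance (start $0, +$482.59 each month, − disbursements):
  Jan: +$482.59 → $482.59
  Feb: +$482.59 → $965.18
  Mar: +$482.59 → $1,447.77
  Apr: +$482.59 − $3,345.00 → -$1,414.64
  May: +$482.59 → -$932.05
  Jun: +$482.59 → -$449.46
  Jul: +$482.59 → $33.13
  Aug: +$482.59 → $515.72
  Sep: +$482.59 − $2,202.24 → -$1,203.93
  Oct: +$482.59 − $243.84 → -$965.18
  Nov: +$482.59 → -$482.59
  Dec: +$482.59 → $0.00
Lowest trial balance = -$1,414.64 (Apr)
Initial deposit = cushion − low point = $965.18 − (-$1,414.64) = $2,379.82

$2,379.82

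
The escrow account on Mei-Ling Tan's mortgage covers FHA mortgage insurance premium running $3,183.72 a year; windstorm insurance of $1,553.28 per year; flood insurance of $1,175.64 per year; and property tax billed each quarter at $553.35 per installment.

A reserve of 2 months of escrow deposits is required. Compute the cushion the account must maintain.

$1,354.34

FHA mortgage insurance premium = $3,183.72/yr
Windstorm insurance = $1,553.28/yr
Flood insurance = $1,175.64/yr
Property tax = $553.35 × 4 = $2,213.40/yr
Total per year = $3,183.72 + $1,553.28 + $1,175.64 + $2,213.40 = $8,126.04
Base monthly escrow = $8,126.04 / 12 = $677.17
Reserve = 2 × $677.17 = $1,354.34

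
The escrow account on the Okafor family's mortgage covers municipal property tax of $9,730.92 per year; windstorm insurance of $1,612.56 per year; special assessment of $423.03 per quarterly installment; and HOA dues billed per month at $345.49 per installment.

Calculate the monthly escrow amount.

Municipal property tax — $9,730.92 annually
Windstorm insurance — $1,612.56 annually
Special assessment — $423.03 × 4 = $1,692.12 annually
HOA dues — $345.49 × 12 = $4,145.88 annually
Total per year = $17,181.48
Monthly = $17,181.48 / 12 = $1,431.79

$1,431.79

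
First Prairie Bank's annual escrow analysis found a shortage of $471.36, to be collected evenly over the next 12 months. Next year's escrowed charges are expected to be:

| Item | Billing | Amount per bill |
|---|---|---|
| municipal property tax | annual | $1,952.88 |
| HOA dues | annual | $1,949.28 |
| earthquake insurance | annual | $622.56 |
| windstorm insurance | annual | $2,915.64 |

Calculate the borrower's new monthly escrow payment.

Municipal property tax — $1,952.88
HOA dues — $1,949.28
Earthquake insurance — $622.56
Windstorm insurance — $2,915.64
Yearly total = $7,440.36
Base monthly escrow = $7,440.36 ÷ 12 = $620.03
Shortage spread = $471.36 ÷ 12 = $39.28/mo
Adjusted monthly = $620.03 + $39.28 = $659.31

$659.31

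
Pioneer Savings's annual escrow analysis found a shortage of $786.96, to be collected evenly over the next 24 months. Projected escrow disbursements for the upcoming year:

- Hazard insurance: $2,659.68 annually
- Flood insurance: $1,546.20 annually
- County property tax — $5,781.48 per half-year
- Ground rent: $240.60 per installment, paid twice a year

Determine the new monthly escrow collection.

Hazard insurance: $2,659.68/yr
Flood insurance: $1,546.20/yr
County property tax: $5,781.48 × 2 = $11,562.96/yr
Ground rent: $240.60 × 2 = $481.20/yr
Yearly total = $2,659.68 + $1,546.20 + $11,562.96 + $481.20 = $16,250.04
Monthly escrow = $16,250.04 / 12 = $1,354.17
Shortage spread = $786.96 ÷ 24 = $32.79/mo
Adjusted monthly = $1,354.17 + $32.79 = $1,386.96

$1,386.96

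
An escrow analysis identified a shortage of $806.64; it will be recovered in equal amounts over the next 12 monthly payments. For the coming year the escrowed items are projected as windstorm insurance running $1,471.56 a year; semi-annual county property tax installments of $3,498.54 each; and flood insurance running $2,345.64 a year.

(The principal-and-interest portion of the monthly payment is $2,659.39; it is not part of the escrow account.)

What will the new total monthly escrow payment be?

$968.41

Windstorm insurance — $1,471.56 per year
County property tax — $3,498.54 × 2 = $6,997.08 per year
Flood insurance — $2,345.64 per year
Total annual escrow = $10,814.28
Monthly escrow = $10,814.28 ÷ 12 = $901.19
Shortage per month = $806.64 / 12 = $67.22
Adjusted monthly = $901.19 + $67.22 = $968.41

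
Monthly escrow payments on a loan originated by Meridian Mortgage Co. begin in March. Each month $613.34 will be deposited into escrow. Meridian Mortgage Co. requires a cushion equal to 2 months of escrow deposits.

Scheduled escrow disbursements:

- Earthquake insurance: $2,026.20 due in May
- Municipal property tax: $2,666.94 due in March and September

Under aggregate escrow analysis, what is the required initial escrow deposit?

$4,293.38

Cushion = 2 × $613.34 = $1,226.68
Trial balance (start $0, +$613.34 each month, − disbursements):
  Mar: +$613.34 − $2,666.94 → -$2,053.60
  Apr: +$613.34 → -$1,440.26
  May: +$613.34 − $2,026.20 → -$2,853.12
  Jun: +$613.34 → -$2,239.78
  Jul: +$613.34 → -$1,626.44
  Aug: +$613.34 → -$1,013.10
  Sep: +$613.34 − $2,666.94 → -$3,066.70
  Oct: +$613.34 → -$2,453.36
  Nov: +$613.34 → -$1,840.02
  Dec: +$613.34 → -$1,226.68
  Jan: +$613.34 → -$613.34
  Feb: +$613.34 → $0.00
Lowest trial balance = -$3,066.70 (Sep)
Initial deposit = cushion − low point = $1,226.68 − (-$3,066.70) = $4,293.38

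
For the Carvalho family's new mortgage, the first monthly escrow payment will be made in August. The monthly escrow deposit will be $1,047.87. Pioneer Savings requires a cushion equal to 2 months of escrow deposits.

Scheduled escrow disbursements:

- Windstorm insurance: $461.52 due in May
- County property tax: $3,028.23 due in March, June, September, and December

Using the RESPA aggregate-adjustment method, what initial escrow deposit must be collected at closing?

$3,143.61

Cushion = 2 × $1,047.87 = $2,095.74
Trial balance (start $0, +$1,047.87 each month, − disbursements):
  Aug: +$1,047.87 → $1,047.87
  Sep: +$1,047.87 − $3,028.23 → -$932.49
  Oct: +$1,047.87 → $115.38
  Nov: +$1,047.87 → $1,163.25
  Dec: +$1,047.87 − $3,028.23 → -$817.11
  Jan: +$1,047.87 → $230.76
  Feb: +$1,047.87 → $1,278.63
  Mar: +$1,047.87 − $3,028.23 → -$701.73
  Apr: +$1,047.87 → $346.14
  May: +$1,047.87 − $461.52 → $932.49
  Jun: +$1,047.87 − $3,028.23 → -$1,047.87
  Jul: +$1,047.87 → $0.00
Lowest trial balance = -$1,047.87 (Jun)
Initial deposit = cushion − low point = $2,095.74 − (-$1,047.87) = $3,143.61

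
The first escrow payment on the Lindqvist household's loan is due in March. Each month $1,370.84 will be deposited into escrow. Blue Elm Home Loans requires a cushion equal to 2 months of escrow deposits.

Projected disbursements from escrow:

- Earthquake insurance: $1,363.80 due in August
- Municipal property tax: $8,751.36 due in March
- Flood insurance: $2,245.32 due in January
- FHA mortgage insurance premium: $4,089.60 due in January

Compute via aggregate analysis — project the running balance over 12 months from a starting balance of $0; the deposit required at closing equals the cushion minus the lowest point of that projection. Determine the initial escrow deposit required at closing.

Cushion = 2 × $1,370.84 = $2,741.68
Trial balance (start $0, +$1,370.84 each month, − disbursements):
  Mar: +$1,370.84 − $8,751.36 → -$7,380.52
  Apr: +$1,370.84 → -$6,009.68
  May: +$1,370.84 → -$4,638.84
  Jun: +$1,370.84 → -$3,268.00
  Jul: +$1,370.84 → -$1,897.16
  Aug: +$1,370.84 − $1,363.80 → -$1,890.12
  Sep: +$1,370.84 → -$519.28
  Oct: +$1,370.84 → $851.56
  Nov: +$1,370.84 → $2,222.40
  Dec: +$1,370.84 → $3,593.24
  Jan: +$1,370.84 − $6,334.92 → -$1,370.84
  Feb: +$1,370.84 → $0.00
Lowest trial balance = -$7,380.52 (Mar)
Initial deposit = cushion − low point = $2,741.68 − (-$7,380.52) = $10,122.20

$10,122.20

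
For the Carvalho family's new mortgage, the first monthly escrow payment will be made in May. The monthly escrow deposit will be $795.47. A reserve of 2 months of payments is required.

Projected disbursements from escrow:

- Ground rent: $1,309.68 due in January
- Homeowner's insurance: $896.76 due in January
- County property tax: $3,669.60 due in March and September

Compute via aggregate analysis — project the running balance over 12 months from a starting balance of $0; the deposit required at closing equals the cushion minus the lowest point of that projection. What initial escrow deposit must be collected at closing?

$2,386.41

Cushion = 2 × $795.47 = $1,590.94
Trial balance (start $0, +$795.47 each month, − disbursements):
  May: +$795.47 → $795.47
  Jun: +$795.47 → $1,590.94
  Jul: +$795.47 → $2,386.41
  Aug: +$795.47 → $3,181.88
  Sep: +$795.47 − $3,669.60 → $307.75
  Oct: +$795.47 → $1,103.22
  Nov: +$795.47 → $1,898.69
  Dec: +$795.47 → $2,694.16
  Jan: +$795.47 − $2,206.44 → $1,283.19
  Feb: +$795.47 → $2,078.66
  Mar: +$795.47 − $3,669.60 → -$795.47
  Apr: +$795.47 → $0.00
Lowest trial balance = -$795.47 (Mar)
Initial deposit = cushion − low point = $1,590.94 − (-$795.47) = $2,386.41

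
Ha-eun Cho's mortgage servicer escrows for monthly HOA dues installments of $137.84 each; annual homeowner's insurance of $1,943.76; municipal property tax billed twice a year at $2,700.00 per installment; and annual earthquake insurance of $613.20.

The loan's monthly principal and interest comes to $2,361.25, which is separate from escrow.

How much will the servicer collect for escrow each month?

HOA dues = $137.84 × 12 = $1,654.08/yr
Homeowner's insurance = $1,943.76/yr
Municipal property tax = $2,700.00 × 2 = $5,400.00/yr
Earthquake insurance = $613.20/yr
Total per year = $9,611.04
Monthly = $9,611.04 / 12 = $800.92

$800.92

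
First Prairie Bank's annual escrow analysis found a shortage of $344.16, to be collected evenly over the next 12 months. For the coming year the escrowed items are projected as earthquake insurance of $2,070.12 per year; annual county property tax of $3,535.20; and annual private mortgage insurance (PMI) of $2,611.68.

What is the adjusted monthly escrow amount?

$713.43

Earthquake insurance: $2,070.12 per year
County property tax: $3,535.20 per year
Private mortgage insurance (PMI): $2,611.68 per year
Annual escrow total = $8,217.00
Base monthly escrow = $8,217.00 / 12 = $684.75
Shortage spread = $344.16 ÷ 12 = $28.68/mo
Adjusted monthly = $684.75 + $28.68 = $713.43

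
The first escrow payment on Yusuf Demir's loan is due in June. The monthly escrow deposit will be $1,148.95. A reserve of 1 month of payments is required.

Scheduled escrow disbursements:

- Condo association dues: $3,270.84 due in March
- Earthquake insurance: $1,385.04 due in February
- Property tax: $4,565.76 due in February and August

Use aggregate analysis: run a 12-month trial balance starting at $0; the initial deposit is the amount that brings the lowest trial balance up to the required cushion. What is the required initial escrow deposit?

$3,446.85

Cushion = 1 × $1,148.95 = $1,148.95
Trial balance (start $0, +$1,148.95 each month, − disbursements):
  Jun: +$1,148.95 → $1,148.95
  Jul: +$1,148.95 → $2,297.90
  Aug: +$1,148.95 − $4,565.76 → -$1,118.91
  Sep: +$1,148.95 → $30.04
  Oct: +$1,148.95 → $1,178.99
  Nov: +$1,148.95 → $2,327.94
  Dec: +$1,148.95 → $3,476.89
  Jan: +$1,148.95 → $4,625.84
  Feb: +$1,148.95 − $5,950.80 → -$176.01
  Mar: +$1,148.95 − $3,270.84 → -$2,297.90
  Apr: +$1,148.95 → -$1,148.95
  May: +$1,148.95 → $0.00
Lowest trial balance = -$2,297.90 (Mar)
Initial deposit = cushion − low point = $1,148.95 − (-$2,297.90) = $3,446.85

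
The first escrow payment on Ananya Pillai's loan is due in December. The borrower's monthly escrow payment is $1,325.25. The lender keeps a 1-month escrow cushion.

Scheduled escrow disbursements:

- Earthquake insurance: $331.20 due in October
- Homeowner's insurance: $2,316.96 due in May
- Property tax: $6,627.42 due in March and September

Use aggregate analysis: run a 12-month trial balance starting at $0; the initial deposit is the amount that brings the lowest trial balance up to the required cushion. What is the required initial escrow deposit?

$3,644.55

Cushion = 1 × $1,325.25 = $1,325.25
Trial balance (start $0, +$1,325.25 each month, − disbursements):
  Dec: +$1,325.25 → $1,325.25
  Jan: +$1,325.25 → $2,650.50
  Feb: +$1,325.25 → $3,975.75
  Mar: +$1,325.25 − $6,627.42 → -$1,326.42
  Apr: +$1,325.25 → -$1.17
  May: +$1,325.25 − $2,316.96 → -$992.88
  Jun: +$1,325.25 → $332.37
  Jul: +$1,325.25 → $1,657.62
  Aug: +$1,325.25 → $2,982.87
  Sep: +$1,325.25 − $6,627.42 → -$2,319.30
  Oct: +$1,325.25 − $331.20 → -$1,325.25
  Nov: +$1,325.25 → $0.00
Lowest trial balance = -$2,319.30 (Sep)
Initial deposit = cushion − low point = $1,325.25 − (-$2,319.30) = $3,644.55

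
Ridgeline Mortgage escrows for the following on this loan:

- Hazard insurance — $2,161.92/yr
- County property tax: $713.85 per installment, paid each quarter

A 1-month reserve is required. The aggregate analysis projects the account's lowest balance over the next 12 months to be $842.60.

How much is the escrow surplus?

$424.49

Hazard insurance = $2,161.92
County property tax = $713.85 × 4 = $2,855.40
Total annual escrow = $2,161.92 + $2,855.40 = $5,017.32
Monthly = $5,017.32 ÷ 12 = $418.11
Required cushion = 1 × $418.11 = $418.11
Surplus = $842.60 − $418.11 = $424.49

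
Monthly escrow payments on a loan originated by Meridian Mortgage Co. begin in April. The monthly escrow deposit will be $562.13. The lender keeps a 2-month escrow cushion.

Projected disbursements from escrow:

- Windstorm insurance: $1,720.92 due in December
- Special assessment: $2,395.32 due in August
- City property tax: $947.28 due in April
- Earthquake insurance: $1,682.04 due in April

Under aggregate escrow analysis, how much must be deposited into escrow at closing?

$3,338.25

Cushion = 2 × $562.13 = $1,124.26
Trial balance (start $0, +$562.13 each month, − disbursements):
  Apr: +$562.13 − $2,629.32 → -$2,067.19
  May: +$562.13 → -$1,505.06
  Jun: +$562.13 → -$942.93
  Jul: +$562.13 → -$380.80
  Aug: +$562.13 − $2,395.32 → -$2,213.99
  Sep: +$562.13 → -$1,651.86
  Oct: +$562.13 → -$1,089.73
  Nov: +$562.13 → -$527.60
  Dec: +$562.13 − $1,720.92 → -$1,686.39
  Jan: +$562.13 → -$1,124.26
  Feb: +$562.13 → -$562.13
  Mar: +$562.13 → $0.00
Lowest trial balance = -$2,213.99 (Aug)
Initial deposit = cushion − low point = $1,124.26 − (-$2,213.99) = $3,338.25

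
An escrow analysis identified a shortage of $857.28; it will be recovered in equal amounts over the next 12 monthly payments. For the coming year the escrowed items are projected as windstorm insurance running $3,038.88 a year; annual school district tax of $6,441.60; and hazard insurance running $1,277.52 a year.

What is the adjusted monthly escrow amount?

$967.94

Windstorm insurance: $3,038.88/yr
School district tax: $6,441.60/yr
Hazard insurance: $1,277.52/yr
Combined annual = $3,038.88 + $6,441.60 + $1,277.52 = $10,758.00
Monthly escrow = $10,758.00 ÷ 12 = $896.50
Shortage spread = $857.28 ÷ 12 = $71.44/mo
New monthly escrow = $896.50 + $71.44 = $967.94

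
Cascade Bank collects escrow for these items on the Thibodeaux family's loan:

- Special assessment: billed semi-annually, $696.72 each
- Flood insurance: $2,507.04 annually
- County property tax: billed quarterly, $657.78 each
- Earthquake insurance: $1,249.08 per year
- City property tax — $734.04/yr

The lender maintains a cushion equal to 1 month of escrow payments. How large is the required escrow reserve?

Special assessment: $696.72 × 2 = $1,393.44 annually
Flood insurance: $2,507.04 annually
County property tax: $657.78 × 4 = $2,631.12 annually
Earthquake insurance: $1,249.08 annually
City property tax: $734.04 annually
Total per year = $8,514.72
Per month = $8,514.72 / 12 = $709.56
Required cushion = 1 × $709.56 = $709.56

$709.56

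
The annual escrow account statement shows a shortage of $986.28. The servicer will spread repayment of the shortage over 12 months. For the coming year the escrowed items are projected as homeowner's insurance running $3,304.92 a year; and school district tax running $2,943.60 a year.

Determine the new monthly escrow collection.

Homeowner's insurance = $3,304.92 per year
School district tax = $2,943.60 per year
Total per year = $6,248.52
Per month = $6,248.52 / 12 = $520.71
Shortage spread = $986.28 / 12 = $82.19/mo
New monthly escrow = $520.71 + $82.19 = $602.90

$602.90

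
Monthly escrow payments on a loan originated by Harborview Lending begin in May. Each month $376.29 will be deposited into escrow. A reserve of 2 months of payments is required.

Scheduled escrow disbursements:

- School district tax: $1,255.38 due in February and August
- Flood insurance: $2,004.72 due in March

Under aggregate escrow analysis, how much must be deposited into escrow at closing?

$1,128.87

Cushion = 2 × $376.29 = $752.58
Trial balance (start $0, +$376.29 each month, − disbursements):
  May: +$376.29 → $376.29
  Jun: +$376.29 → $752.58
  Jul: +$376.29 → $1,128.87
  Aug: +$376.29 − $1,255.38 → $249.78
  Sep: +$376.29 → $626.07
  Oct: +$376.29 → $1,002.36
  Nov: +$376.29 → $1,378.65
  Dec: +$376.29 → $1,754.94
  Jan: +$376.29 → $2,131.23
  Feb: +$376.29 − $1,255.38 → $1,252.14
  Mar: +$376.29 − $2,004.72 → -$376.29
  Apr: +$376.29 → $0.00
Lowest trial balance = -$376.29 (Mar)
Initial deposit = cushion − low point = $752.58 − (-$376.29) = $1,128.87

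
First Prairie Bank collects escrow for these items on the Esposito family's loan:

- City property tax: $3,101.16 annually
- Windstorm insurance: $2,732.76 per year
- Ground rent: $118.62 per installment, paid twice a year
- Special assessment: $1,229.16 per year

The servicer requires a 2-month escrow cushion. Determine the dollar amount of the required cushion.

$1,216.72

City property tax — $3,101.16 annually
Windstorm insurance — $2,732.76 annually
Ground rent — $118.62 × 2 = $237.24 annually
Special assessment — $1,229.16 annually
Total per year = $3,101.16 + $2,732.76 + $237.24 + $1,229.16 = $7,300.32
Per month = $7,300.32 ÷ 12 = $608.36
Reserve = 2 × $608.36 = $1,216.72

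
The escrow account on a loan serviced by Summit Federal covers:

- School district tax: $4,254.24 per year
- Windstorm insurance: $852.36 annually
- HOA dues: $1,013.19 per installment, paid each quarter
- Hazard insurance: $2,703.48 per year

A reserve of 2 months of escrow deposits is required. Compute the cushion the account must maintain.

$1,977.14

School district tax = $4,254.24 per year
Windstorm insurance = $852.36 per year
HOA dues = $1,013.19 × 4 = $4,052.76 per year
Hazard insurance = $2,703.48 per year
Total annual escrow = $4,254.24 + $852.36 + $4,052.76 + $2,703.48 = $11,862.84
Monthly = $11,862.84 / 12 = $988.57
Cushion = 2 × $988.57 = $1,977.14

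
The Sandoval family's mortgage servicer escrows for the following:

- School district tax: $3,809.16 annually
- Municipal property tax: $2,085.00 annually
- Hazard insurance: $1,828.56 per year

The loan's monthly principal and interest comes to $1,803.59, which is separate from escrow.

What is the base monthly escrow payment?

School district tax: $3,809.16 per year
Municipal property tax: $2,085.00 per year
Hazard insurance: $1,828.56 per year
Yearly total = $7,722.72
Monthly = $7,722.72 / 12 = $643.56

$643.56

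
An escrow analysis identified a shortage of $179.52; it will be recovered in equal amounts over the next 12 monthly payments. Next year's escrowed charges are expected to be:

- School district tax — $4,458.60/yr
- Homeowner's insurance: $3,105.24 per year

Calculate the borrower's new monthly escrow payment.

$645.28

School district tax = $4,458.60 per year
Homeowner's insurance = $3,105.24 per year
Combined annual = $4,458.60 + $3,105.24 = $7,563.84
Per month = $7,563.84 / 12 = $630.32
Shortage spread = $179.52 / 12 = $14.96/mo
New monthly escrow = $630.32 + $14.96 = $645.28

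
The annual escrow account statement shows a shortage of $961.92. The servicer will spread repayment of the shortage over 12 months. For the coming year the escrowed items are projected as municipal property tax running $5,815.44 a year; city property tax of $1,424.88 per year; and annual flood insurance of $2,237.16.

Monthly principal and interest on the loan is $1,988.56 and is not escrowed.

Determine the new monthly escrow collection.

Municipal property tax — $5,815.44/yr
City property tax — $1,424.88/yr
Flood insurance — $2,237.16/yr
Combined annual = $9,477.48
Base monthly escrow = $9,477.48 ÷ 12 = $789.79
Shortage spread = $961.92 ÷ 12 = $80.16/mo
New monthly escrow = $789.79 + $80.16 = $869.95

$869.95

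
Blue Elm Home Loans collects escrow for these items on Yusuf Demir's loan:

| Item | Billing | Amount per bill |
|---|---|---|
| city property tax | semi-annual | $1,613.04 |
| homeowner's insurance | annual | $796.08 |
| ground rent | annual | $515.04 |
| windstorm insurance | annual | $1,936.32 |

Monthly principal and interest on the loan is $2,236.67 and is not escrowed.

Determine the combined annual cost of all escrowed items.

City property tax — $1,613.04 × 2 = $3,226.08/yr
Homeowner's insurance — $796.08/yr
Ground rent — $515.04/yr
Windstorm insurance — $1,936.32/yr
Yearly total = $3,226.08 + $796.08 + $515.04 + $1,936.32 = $6,473.52

$6,473.52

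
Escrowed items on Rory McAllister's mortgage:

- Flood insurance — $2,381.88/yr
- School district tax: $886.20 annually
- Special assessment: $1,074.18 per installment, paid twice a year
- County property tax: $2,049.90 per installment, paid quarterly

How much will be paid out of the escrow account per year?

Flood insurance — $2,381.88
School district tax — $886.20
Special assessment — $1,074.18 × 2 = $2,148.36
County property tax — $2,049.90 × 4 = $8,199.60
Yearly total = $2,381.88 + $886.20 + $2,148.36 + $8,199.60 = $13,616.04

$13,616.04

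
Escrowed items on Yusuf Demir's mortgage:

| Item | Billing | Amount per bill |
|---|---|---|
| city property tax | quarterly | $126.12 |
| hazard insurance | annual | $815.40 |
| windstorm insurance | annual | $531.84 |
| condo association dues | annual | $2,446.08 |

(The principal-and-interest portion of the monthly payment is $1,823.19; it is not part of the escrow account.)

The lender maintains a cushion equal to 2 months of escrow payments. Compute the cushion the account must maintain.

City property tax = $126.12 × 4 = $504.48 annually
Hazard insurance = $815.40 annually
Windstorm insurance = $531.84 annually
Condo association dues = $2,446.08 annually
Yearly total = $504.48 + $815.40 + $531.84 + $2,446.08 = $4,297.80
Monthly = $4,297.80 ÷ 12 = $358.15
Cushion = 2 × $358.15 = $716.30

$716.30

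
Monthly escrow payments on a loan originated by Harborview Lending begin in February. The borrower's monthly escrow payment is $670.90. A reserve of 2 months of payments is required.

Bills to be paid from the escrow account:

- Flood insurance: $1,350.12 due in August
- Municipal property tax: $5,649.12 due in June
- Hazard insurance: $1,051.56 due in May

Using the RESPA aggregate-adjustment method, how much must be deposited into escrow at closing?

$4,696.30

Cushion = 2 × $670.90 = $1,341.80
Trial balance (start $0, +$670.90 each month, − disbursements):
  Feb: +$670.90 → $670.90
  Mar: +$670.90 → $1,341.80
  Apr: +$670.90 → $2,012.70
  May: +$670.90 − $1,051.56 → $1,632.04
  Jun: +$670.90 − $5,649.12 → -$3,346.18
  Jul: +$670.90 → -$2,675.28
  Aug: +$670.90 − $1,350.12 → -$3,354.50
  Sep: +$670.90 → -$2,683.60
  Oct: +$670.90 → -$2,012.70
  Nov: +$670.90 → -$1,341.80
  Dec: +$670.90 → -$670.90
  Jan: +$670.90 → $0.00
Lowest trial balance = -$3,354.50 (Aug)
Initial deposit = cushion − low point = $1,341.80 − (-$3,354.50) = $4,696.30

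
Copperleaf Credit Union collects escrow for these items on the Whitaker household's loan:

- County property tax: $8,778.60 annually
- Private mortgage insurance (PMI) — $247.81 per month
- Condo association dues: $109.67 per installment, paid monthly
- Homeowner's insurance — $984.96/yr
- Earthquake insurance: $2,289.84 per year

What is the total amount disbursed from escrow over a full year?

$16,343.16

County property tax — $8,778.60/yr
Private mortgage insurance (PMI) — $247.81 × 12 = $2,973.72/yr
Condo association dues — $109.67 × 12 = $1,316.04/yr
Homeowner's insurance — $984.96/yr
Earthquake insurance — $2,289.84/yr
Annual escrow total = $8,778.60 + $2,973.72 + $1,316.04 + $984.96 + $2,289.84 = $16,343.16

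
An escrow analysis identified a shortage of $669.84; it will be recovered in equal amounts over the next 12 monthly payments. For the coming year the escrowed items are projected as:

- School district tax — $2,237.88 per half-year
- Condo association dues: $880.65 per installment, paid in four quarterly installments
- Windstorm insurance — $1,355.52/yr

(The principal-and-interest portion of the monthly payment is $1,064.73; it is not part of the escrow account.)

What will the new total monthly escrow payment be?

$835.31

School district tax = $2,237.88 × 2 = $4,475.76/yr
Condo association dues = $880.65 × 4 = $3,522.60/yr
Windstorm insurance = $1,355.52/yr
Total annual escrow = $4,475.76 + $3,522.60 + $1,355.52 = $9,353.88
Per month = $9,353.88 ÷ 12 = $779.49
Monthly shortage recovery: $669.84 ÷ 12 = $55.82
New monthly escrow = $779.49 + $55.82 = $835.31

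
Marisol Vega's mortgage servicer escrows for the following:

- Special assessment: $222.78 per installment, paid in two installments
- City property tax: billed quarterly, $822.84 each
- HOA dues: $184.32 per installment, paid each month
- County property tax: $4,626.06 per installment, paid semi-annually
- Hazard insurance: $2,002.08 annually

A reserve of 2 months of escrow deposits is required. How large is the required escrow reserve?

$2,867.16

Special assessment = $222.78 × 2 = $445.56/yr
City property tax = $822.84 × 4 = $3,291.36/yr
HOA dues = $184.32 × 12 = $2,211.84/yr
County property tax = $4,626.06 × 2 = $9,252.12/yr
Hazard insurance = $2,002.08/yr
Annual escrow total = $17,202.96
Monthly escrow = $17,202.96 ÷ 12 = $1,433.58
Reserve = 2 × $1,433.58 = $2,867.16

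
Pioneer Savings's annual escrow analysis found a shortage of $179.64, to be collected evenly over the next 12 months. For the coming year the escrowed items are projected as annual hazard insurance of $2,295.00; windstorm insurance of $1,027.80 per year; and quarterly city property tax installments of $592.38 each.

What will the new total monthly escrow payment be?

Hazard insurance: $2,295.00 per year
Windstorm insurance: $1,027.80 per year
City property tax: $592.38 × 4 = $2,369.52 per year
Yearly total = $2,295.00 + $1,027.80 + $2,369.52 = $5,692.32
Monthly escrow = $5,692.32 ÷ 12 = $474.36
Monthly shortage recovery: $179.64 ÷ 12 = $14.97
New monthly escrow = $474.36 + $14.97 = $489.33

$489.33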